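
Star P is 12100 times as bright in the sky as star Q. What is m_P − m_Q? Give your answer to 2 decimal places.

m_P − m_Q ≈ -10.21

Pogson: Δm = −2.5 log₁₀(ratio) = −2.5 log₁₀(12100) = −2.5 × 4.0828 = -10.207
Star P is brighter, so it has the smaller magnitude: the difference is negative.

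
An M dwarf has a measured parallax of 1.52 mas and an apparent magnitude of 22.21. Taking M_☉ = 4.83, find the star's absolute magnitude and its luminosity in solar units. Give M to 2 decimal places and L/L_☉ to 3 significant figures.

d = 1/p = 1000/1.52 mas = 657.9 pc
M = m − 5 log₁₀ d + 5 = 22.21 − 5·2.8182 + 5 = 13.119
M − M_☉ = 13.119 − 4.83 = 8.289
L/L_☉ = 10^(−0.4 × 8.289) = 4.834×10^-4

M ≈ 13.12; L/L_☉ ≈ 4.83×10^-4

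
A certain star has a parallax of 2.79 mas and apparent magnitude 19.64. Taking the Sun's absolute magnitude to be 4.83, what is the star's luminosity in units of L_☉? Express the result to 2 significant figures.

L/L_☉ ≈ 1.5×10^-3

d = 1/p = 1000/2.79 mas = 358.4 pc
M = m − 5 log₁₀ d + 5 = 19.64 − 5·2.5544 + 5 = 11.868
M − M_☉ = 11.868 − 4.83 = 7.038
L/L_☉ = 10^(−0.4 × 7.038) = 1.530×10^-3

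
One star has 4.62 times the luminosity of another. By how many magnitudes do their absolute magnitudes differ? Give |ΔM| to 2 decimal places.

|ΔM| ≈ 1.66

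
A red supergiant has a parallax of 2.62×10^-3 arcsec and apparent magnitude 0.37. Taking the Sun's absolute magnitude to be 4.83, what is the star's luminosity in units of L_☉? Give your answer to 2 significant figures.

L/L_☉ ≈ 89000

d = 1/p = 1/2.62×10^-3″ = 381.7 pc
M = m − 5 log₁₀ d + 5 = 0.37 − 5·2.5817 + 5 = -7.538
M − M_☉ = -7.538 − 4.83 = -12.368
L/L_☉ = 10^(−0.4 × -12.368) = 88590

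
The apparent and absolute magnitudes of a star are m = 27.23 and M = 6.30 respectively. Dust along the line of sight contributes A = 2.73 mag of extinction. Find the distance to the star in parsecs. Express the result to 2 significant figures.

m − M = 5 log₁₀(d/10 pc) + A  ⇒  27.23 − (6.30) − 2.73 = 5 log₁₀(d/10)
18.200 = 5 log₁₀(d/10)
log₁₀ d = (m − M − A)/5 + 1 = 4.6400
d = 10^4.6400 = 43650 pc

d ≈ 44000 pc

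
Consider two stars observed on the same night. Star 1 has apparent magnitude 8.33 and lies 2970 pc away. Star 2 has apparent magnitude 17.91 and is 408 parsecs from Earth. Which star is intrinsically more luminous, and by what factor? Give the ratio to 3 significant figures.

Star 1 is more luminous, by a factor of 360000.

Star 1: M = m − 5 log₁₀ d + 5 = 8.33 − 5·3.4728 + 5 = -4.034
Star 2: M = m − 5 log₁₀ d + 5 = 17.91 − 5·2.6107 + 5 = 9.857
ΔM = M_1 − M_2 = -4.034 − (9.857) = -13.890; smaller M is more luminous → Star 1.
L ratio = 10^(0.4 |ΔM|) = 10^5.556 = 359900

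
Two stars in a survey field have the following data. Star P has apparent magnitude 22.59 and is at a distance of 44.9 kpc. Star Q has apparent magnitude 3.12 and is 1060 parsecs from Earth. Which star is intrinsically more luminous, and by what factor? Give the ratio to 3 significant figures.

Star P: d = 44.9 kpc = 44900 pc
Star P: M = m − 5 log₁₀ d + 5 = 22.59 − 5·4.6522 + 5 = 4.329
Star Q: M = m − 5 log₁₀ d + 5 = 3.12 − 5·3.0253 + 5 = -7.007
ΔM = M_P − M_Q = 4.329 − (-7.007) = 11.335; smaller M is more luminous → Star Q.
L ratio = 10^(0.4 |ΔM|) = 10^4.534 = 34210

Star Q is more luminous, by a factor of 34200.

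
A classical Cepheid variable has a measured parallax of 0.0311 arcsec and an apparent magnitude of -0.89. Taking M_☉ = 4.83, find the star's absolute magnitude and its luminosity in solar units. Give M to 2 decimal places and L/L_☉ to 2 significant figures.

d = 1/p = 1/0.0311″ = 32.15 pc
M = m − 5 log₁₀ d + 5 = -0.89 − 5·1.5072 + 5 = -3.426
M − M_☉ = -3.426 − 4.83 = -8.256
L/L_☉ = 10^(−0.4 × -8.256) = 2007

M ≈ -3.43; L/L_☉ ≈ 2000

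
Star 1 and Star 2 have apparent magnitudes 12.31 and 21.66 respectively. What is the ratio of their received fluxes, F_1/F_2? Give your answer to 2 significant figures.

F_1/F_2 ≈ 5500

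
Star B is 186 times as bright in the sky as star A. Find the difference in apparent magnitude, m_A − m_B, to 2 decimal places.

m_A − m_B ≈ 5.67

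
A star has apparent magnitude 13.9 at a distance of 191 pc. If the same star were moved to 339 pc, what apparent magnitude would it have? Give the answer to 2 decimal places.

Flux ∝ 1/d², so Δm = 5 log₁₀(d₂/d₁) = 5 log₁₀(339/191) = 1.246
m₂ = m₁ + Δm = 13.9 + (1.246) = 15.146

m ≈ 15.15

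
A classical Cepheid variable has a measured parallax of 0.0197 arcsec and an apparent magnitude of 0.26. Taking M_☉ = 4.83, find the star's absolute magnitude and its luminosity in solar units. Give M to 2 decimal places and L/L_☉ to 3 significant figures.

d = 1/p = 1/0.0197″ = 50.76 pc
M = m − 5 log₁₀ d + 5 = 0.26 − 5·1.7055 + 5 = -3.268
M − M_☉ = -3.268 − 4.83 = -8.098
L/L_☉ = 10^(−0.4 × -8.098) = 1734

M ≈ -3.27; L/L_☉ ≈ 1730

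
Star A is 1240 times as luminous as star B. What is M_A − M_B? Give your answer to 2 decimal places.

Pogson: ΔM = −2.5 log₁₀(ratio) = −2.5 log₁₀(1240) = −2.5 × 3.0934 = -7.734
Star A is brighter, so it has the smaller magnitude: the difference is negative.

M_A − M_B ≈ -7.73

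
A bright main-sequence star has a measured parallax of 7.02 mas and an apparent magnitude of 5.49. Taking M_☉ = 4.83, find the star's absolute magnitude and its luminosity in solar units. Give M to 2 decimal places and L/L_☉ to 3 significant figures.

d = 1/p = 1000/7.02 mas = 142.5 pc
M = m − 5 log₁₀ d + 5 = 5.49 − 5·2.1537 + 5 = -0.278
M − M_☉ = -0.278 − 4.83 = -5.108
L/L_☉ = 10^(−0.4 × -5.108) = 110.5

M ≈ -0.28; L/L_☉ ≈ 110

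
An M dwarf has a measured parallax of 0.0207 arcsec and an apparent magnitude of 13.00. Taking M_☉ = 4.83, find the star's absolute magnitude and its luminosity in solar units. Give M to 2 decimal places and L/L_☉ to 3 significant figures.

d = 1/p = 1/0.0207″ = 48.31 pc
M = m − 5 log₁₀ d + 5 = 13.00 − 5·1.6840 + 5 = 9.580
M − M_☉ = 9.580 − 4.83 = 4.750
L/L_☉ = 10^(−0.4 × 4.750) = 0.01259

M ≈ 9.58; L/L_☉ ≈ 0.0126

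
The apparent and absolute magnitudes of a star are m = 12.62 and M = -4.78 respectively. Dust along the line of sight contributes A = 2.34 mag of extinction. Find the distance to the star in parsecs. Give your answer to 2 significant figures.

m − M = 5 log₁₀(d/10 pc) + A  ⇒  12.62 − (-4.78) − 2.34 = 5 log₁₀(d/10)
15.060 = 5 log₁₀(d/10)
log₁₀ d = (m − M − A)/5 + 1 = 4.0120
d = 10^4.0120 = 10280 pc

d ≈ 10000 pc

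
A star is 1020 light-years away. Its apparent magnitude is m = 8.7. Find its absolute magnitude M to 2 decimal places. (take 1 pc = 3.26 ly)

M ≈ 1.22

d = 1020 ly / 3.26 = 312.9 pc
5 log₁₀(d/10 pc) = 5 log₁₀(312.9) − 5 = 7.477
M = m − 5 log₁₀(d/10) = 8.7 − 7.477 = 1.223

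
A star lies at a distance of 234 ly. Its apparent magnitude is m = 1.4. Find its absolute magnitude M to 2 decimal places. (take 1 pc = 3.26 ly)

d = 234 ly / 3.26 = 71.78 pc
5 log₁₀(d/10 pc) = 5 log₁₀(71.78) − 5 = 4.280
M = m − 5 log₁₀(d/10) = 1.4 − 4.280 = -2.880

M ≈ -2.88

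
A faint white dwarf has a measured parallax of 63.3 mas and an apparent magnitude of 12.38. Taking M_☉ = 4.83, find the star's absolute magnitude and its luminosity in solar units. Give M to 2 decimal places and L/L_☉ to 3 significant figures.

M ≈ 11.39; L/L_☉ ≈ 2.38×10^-3

d = 1/p = 1000/63.3 mas = 15.80 pc
M = m − 5 log₁₀ d + 5 = 12.38 − 5·1.1986 + 5 = 11.387
M − M_☉ = 11.387 − 4.83 = 6.557
L/L_☉ = 10^(−0.4 × 6.557) = 2.383×10^-3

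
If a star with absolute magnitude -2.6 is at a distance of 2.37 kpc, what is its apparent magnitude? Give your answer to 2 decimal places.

m ≈ 9.27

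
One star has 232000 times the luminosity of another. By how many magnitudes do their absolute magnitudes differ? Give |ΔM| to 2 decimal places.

Pogson: ΔM = −2.5 log₁₀(ratio) = −2.5 log₁₀(232000) = −2.5 × 5.3655 = -13.414

|ΔM| ≈ 13.41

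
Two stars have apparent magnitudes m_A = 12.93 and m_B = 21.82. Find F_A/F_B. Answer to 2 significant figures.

F_A/F_B ≈ 3600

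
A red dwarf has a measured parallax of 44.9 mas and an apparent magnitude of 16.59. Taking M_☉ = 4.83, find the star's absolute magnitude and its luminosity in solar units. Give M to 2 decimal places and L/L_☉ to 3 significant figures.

d = 1/p = 1000/44.9 mas = 22.27 pc
M = m − 5 log₁₀ d + 5 = 16.59 − 5·1.3478 + 5 = 14.851
M − M_☉ = 14.851 − 4.83 = 10.021
L/L_☉ = 10^(−0.4 × 10.021) = 9.806×10^-5

M ≈ 14.85; L/L_☉ ≈ 9.81×10^-5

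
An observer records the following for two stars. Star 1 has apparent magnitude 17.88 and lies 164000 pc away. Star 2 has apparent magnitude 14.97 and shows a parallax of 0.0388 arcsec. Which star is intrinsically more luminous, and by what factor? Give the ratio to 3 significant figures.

Star 1: M = m − 5 log₁₀ d + 5 = 17.88 − 5·5.2148 + 5 = -3.194
Star 2: d = 1/p = 1/0.0388″ = 25.77 pc
Star 2: M = m − 5 log₁₀ d + 5 = 14.97 − 5·1.4112 + 5 = 12.914
ΔM = M_1 − M_2 = -3.194 − (12.914) = -16.108; smaller M is more luminous → Star 1.
L ratio = 10^(0.4 |ΔM|) = 10^6.443 = 2.776×10^6

Star 1 is more luminous, by a factor of 2.78×10^6.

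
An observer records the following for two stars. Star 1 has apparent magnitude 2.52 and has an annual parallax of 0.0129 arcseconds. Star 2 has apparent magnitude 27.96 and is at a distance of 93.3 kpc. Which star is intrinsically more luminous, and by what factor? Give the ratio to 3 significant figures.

Star 1: d = 1/p = 1/0.0129″ = 77.52 pc
Star 1: M = m − 5 log₁₀ d + 5 = 2.52 − 5·1.8894 + 5 = -1.927
Star 2: d = 93.3 kpc = 93300 pc
Star 2: M = m − 5 log₁₀ d + 5 = 27.96 − 5·4.9699 + 5 = 8.111
ΔM = M_1 − M_2 = -1.927 − (8.111) = -10.038; smaller M is more luminous → Star 1.
L ratio = 10^(0.4 |ΔM|) = 10^4.015 = 10350

Star 1 is more luminous, by a factor of 10400.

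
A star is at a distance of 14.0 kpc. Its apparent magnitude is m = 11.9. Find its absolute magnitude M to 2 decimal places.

M ≈ -3.83

d = 14.0 kpc = 14000 pc
5 log₁₀(d/10 pc) = 5 log₁₀(14000) − 5 = 15.731
M = m − 5 log₁₀(d/10) = 11.9 − 15.731 = -3.831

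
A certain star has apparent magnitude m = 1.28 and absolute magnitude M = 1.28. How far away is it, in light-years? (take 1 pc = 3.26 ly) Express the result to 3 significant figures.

Distance modulus: m − M = 1.28 − (1.28) = 0.000
m − M = 5 log₁₀ d − 5
log₁₀ d = (m − M)/5 + 1 = 1.0000
d = 10^1.0000 = 10.00 pc
= 32.60 ly

d ≈ 32.6 ly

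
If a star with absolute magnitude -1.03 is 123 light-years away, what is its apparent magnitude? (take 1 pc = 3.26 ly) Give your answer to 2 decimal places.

m ≈ 1.85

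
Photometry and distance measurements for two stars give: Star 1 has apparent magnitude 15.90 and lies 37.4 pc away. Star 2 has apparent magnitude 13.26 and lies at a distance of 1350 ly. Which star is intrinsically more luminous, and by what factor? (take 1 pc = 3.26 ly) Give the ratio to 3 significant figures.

Star 2 is more luminous, by a factor of 1390.

Star 1: M = m − 5 log₁₀ d + 5 = 15.90 − 5·1.5729 + 5 = 13.036
Star 2: d = 1350 ly / 3.26 = 414.1 pc
Star 2: M = m − 5 log₁₀ d + 5 = 13.26 − 5·2.6171 + 5 = 5.174
ΔM = M_1 − M_2 = 13.036 − (5.174) = 7.861; smaller M is more luminous → Star 2.
L ratio = 10^(0.4 |ΔM|) = 10^3.144 = 1395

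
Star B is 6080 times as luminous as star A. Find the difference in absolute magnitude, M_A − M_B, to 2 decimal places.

M_A − M_B ≈ 9.46

Pogson: ΔM = −2.5 log₁₀(ratio) = −2.5 log₁₀(6080) = −2.5 × 3.7839 = -9.460
Star B is brighter so has the smaller magnitude: M_A − M_B is positive.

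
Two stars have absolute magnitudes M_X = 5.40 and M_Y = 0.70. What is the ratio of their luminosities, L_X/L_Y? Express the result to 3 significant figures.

L_X/L_Y ≈ 0.0132

ΔM = M_X − M_Y = 4.70
L_X/L_Y = 10^(−0.4 ΔM) = 10^-1.880 = 0.01318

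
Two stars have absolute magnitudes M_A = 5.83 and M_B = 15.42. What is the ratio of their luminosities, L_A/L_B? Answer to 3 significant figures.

L_A/L_B ≈ 6850

ΔM = M_A − M_B = -9.59
L_A/L_B = 10^(−0.4 ΔM) = 10^3.836 = 6855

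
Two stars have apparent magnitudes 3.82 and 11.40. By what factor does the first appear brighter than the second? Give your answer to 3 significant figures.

1080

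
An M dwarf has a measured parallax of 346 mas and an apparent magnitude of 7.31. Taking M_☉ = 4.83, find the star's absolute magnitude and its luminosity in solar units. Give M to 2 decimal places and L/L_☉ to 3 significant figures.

d = 1/p = 1000/346 mas = 2.890 pc
M = m − 5 log₁₀ d + 5 = 7.31 − 5·0.4609 + 5 = 10.005
M − M_☉ = 10.005 − 4.83 = 5.175
L/L_☉ = 10^(−0.4 × 5.175) = 8.508×10^-3

M ≈ 10.01; L/L_☉ ≈ 8.51×10^-3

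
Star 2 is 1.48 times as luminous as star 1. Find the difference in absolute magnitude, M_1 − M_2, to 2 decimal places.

M_1 − M_2 ≈ 0.43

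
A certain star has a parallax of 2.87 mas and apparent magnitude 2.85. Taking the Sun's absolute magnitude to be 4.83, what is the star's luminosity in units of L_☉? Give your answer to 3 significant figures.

d = 1/p = 1000/2.87 mas = 348.4 pc
M = m − 5 log₁₀ d + 5 = 2.85 − 5·2.5421 + 5 = -4.861
M − M_☉ = -4.861 − 4.83 = -9.691
L/L_☉ = 10^(−0.4 × -9.691) = 7520

L/L_☉ ≈ 7520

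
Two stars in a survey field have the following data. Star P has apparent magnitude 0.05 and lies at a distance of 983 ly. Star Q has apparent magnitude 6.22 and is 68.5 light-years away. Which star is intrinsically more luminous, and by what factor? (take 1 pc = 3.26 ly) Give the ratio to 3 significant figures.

Star P: d = 983 ly / 3.26 = 301.5 pc
Star P: M = m − 5 log₁₀ d + 5 = 0.05 − 5·2.4793 + 5 = -7.347
Star Q: d = 68.5 ly / 3.26 = 21.01 pc
Star Q: M = m − 5 log₁₀ d + 5 = 6.22 − 5·1.3225 + 5 = 4.608
ΔM = M_P − M_Q = -7.347 − (4.608) = -11.954; smaller M is more luminous → Star P.
L ratio = 10^(0.4 |ΔM|) = 10^4.782 = 60500

Star P is more luminous, by a factor of 60500.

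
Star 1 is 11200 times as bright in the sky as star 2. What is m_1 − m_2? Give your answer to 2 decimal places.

Pogson: Δm = −2.5 log₁₀(ratio) = −2.5 log₁₀(11200) = −2.5 × 4.0492 = -10.123
Star 1 is brighter, so it has the smaller magnitude: the difference is negative.

m_1 − m_2 ≈ -10.12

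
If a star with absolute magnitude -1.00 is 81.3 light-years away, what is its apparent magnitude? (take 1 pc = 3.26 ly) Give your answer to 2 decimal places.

m ≈ 0.98

d = 81.3 ly / 3.26 = 24.94 pc
m = M + 5 log₁₀ d − 5 = -1.00 + 5·1.3969 − 5 = 0.984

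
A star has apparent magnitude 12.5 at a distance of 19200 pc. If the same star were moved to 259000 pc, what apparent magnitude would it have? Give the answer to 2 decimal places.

Flux ∝ 1/d², so Δm = 5 log₁₀(d₂/d₁) = 5 log₁₀(259000/19200) = 5.650
m₂ = m₁ + Δm = 12.5 + (5.650) = 18.150

m ≈ 18.15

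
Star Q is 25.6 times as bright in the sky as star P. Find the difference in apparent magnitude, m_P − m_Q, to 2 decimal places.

Pogson: Δm = −2.5 log₁₀(ratio) = −2.5 log₁₀(25.6) = −2.5 × 1.4082 = -3.521
Star Q is brighter so has the smaller magnitude: m_P − m_Q is positive.

m_P − m_Q ≈ 3.52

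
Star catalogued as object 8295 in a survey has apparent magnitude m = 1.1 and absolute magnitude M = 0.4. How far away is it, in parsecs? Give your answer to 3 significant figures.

d ≈ 13.8 pc

μ = m − M = 0.700
m − M = 5 log₁₀ d − 5
log₁₀ d = (m − M)/5 + 1 = 1.1400
d = 10^1.1400 = 13.80 pc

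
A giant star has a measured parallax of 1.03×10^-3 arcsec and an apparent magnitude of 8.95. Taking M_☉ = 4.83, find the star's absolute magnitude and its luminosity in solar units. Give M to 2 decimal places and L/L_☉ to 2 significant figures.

M ≈ -0.99; L/L_☉ ≈ 210

d = 1/p = 1/1.03×10^-3″ = 970.9 pc
M = m − 5 log₁₀ d + 5 = 8.95 − 5·2.9872 + 5 = -0.986
M − M_☉ = -0.986 − 4.83 = -5.816
L/L_☉ = 10^(−0.4 × -5.816) = 212.0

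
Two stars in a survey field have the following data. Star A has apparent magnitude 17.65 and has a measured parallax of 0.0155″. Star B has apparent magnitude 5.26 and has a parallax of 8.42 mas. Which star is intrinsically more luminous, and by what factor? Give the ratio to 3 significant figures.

Star B is more luminous, by a factor of 306000.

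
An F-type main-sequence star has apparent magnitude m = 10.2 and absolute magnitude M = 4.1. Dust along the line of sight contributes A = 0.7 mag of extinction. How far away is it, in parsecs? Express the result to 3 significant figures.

d ≈ 120 pc

m − M = 5 log₁₀(d/10 pc) + A  ⇒  10.2 − (4.1) − 0.7 = 5 log₁₀(d/10)
5.400 = 5 log₁₀(d/10)
log₁₀ d = (m − M − A)/5 + 1 = 2.0800
d = 10^2.0800 = 120.2 pc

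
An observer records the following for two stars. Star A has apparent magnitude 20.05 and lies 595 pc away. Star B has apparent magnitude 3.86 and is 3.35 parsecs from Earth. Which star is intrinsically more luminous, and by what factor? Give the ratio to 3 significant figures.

Star B is more luminous, by a factor of 94.9.

Star A: M = m − 5 log₁₀ d + 5 = 20.05 − 5·2.7745 + 5 = 11.177
Star B: M = m − 5 log₁₀ d + 5 = 3.86 − 5·0.5250 + 5 = 6.235
ΔM = M_A − M_B = 11.177 − (6.235) = 4.943; smaller M is more luminous → Star B.
L ratio = 10^(0.4 |ΔM|) = 10^1.977 = 94.85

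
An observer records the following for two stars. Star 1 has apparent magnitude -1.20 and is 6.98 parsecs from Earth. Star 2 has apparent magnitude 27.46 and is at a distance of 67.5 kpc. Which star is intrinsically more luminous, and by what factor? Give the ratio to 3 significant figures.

Star 1 is more luminous, by a factor of 3110.

Star 1: M = m − 5 log₁₀ d + 5 = -1.20 − 5·0.8439 + 5 = -0.419
Star 2: d = 67.5 kpc = 67500 pc
Star 2: M = m − 5 log₁₀ d + 5 = 27.46 − 5·4.8293 + 5 = 8.313
ΔM = M_1 − M_2 = -0.419 − (8.313) = -8.733; smaller M is more luminous → Star 1.
L ratio = 10^(0.4 |ΔM|) = 10^3.493 = 3112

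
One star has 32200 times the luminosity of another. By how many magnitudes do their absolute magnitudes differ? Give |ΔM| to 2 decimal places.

|ΔM| ≈ 11.27

Pogson: ΔM = −2.5 log₁₀(ratio) = −2.5 log₁₀(32200) = −2.5 × 4.5079 = -11.270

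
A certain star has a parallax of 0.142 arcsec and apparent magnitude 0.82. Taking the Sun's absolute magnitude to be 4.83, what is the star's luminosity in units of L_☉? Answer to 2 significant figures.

L/L_☉ ≈ 20

d = 1/p = 1/0.142″ = 7.042 pc
M = m − 5 log₁₀ d + 5 = 0.82 − 5·0.8477 + 5 = 1.581
M − M_☉ = 1.581 − 4.83 = -3.249
L/L_☉ = 10^(−0.4 × -3.249) = 19.93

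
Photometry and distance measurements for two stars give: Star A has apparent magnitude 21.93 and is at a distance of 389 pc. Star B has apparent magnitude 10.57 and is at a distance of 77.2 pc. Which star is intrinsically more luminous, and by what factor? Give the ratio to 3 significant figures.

Star A: M = m − 5 log₁₀ d + 5 = 21.93 − 5·2.5899 + 5 = 13.980
Star B: M = m − 5 log₁₀ d + 5 = 10.57 − 5·1.8876 + 5 = 6.132
ΔM = M_A − M_B = 13.980 − (6.132) = 7.848; smaller M is more luminous → Star B.
L ratio = 10^(0.4 |ΔM|) = 10^3.139 = 1378

Star B is more luminous, by a factor of 1380.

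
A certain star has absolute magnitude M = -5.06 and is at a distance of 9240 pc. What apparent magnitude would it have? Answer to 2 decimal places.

m ≈ 9.77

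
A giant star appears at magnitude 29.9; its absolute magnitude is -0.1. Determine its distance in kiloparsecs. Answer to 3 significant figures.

Distance modulus: m − M = 29.9 − (-0.1) = 30.000
m − M = 5 log₁₀ d − 5
log₁₀ d = (m − M)/5 + 1 = 7.0000
d = 10^7.0000 = 1.000×10^7 pc
= 10000 kpc

d ≈ 10000 kpc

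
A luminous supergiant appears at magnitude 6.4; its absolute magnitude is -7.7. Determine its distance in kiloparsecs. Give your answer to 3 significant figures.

μ = m − M = 14.100
m − M = 5 log₁₀ d − 5
log₁₀ d = (m − M)/5 + 1 = 3.8200
d = 10^3.8200 = 6607 pc
= 6.607 kpc

d ≈ 6.61 kpc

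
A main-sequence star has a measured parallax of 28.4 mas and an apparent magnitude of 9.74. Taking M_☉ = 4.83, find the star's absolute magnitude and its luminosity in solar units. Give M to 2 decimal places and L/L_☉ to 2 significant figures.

d = 1/p = 1000/28.4 mas = 35.21 pc
M = m − 5 log₁₀ d + 5 = 9.74 − 5·1.5467 + 5 = 7.007
M − M_☉ = 7.007 − 4.83 = 2.177
L/L_☉ = 10^(−0.4 × 2.177) = 0.1347

M ≈ 7.01; L/L_☉ ≈ 0.13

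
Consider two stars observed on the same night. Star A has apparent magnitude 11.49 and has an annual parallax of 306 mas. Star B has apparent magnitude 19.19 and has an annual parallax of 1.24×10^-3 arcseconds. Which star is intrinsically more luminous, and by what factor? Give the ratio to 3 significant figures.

Star B is more luminous, by a factor of 50.7.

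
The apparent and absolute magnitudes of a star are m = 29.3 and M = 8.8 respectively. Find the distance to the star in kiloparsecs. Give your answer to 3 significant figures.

d ≈ 126 kpc

μ = m − M = 20.500
m − M = 5 log₁₀ d − 5
log₁₀ d = (m − M)/5 + 1 = 5.1000
d = 10^5.1000 = 125900 pc
= 125.9 kpc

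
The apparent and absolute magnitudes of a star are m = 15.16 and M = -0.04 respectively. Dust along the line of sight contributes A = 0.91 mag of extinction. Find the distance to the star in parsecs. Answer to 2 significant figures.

d ≈ 7200 pc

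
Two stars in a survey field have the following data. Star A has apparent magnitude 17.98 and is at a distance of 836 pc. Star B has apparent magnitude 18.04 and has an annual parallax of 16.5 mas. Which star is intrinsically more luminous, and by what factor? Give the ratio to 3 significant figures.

Star A is more luminous, by a factor of 201.

Star A: M = m − 5 log₁₀ d + 5 = 17.98 − 5·2.9222 + 5 = 8.369
Star B: p = 16.5 mas = 0.0165″ → d = 1/p = 60.61 pc
Star B: M = m − 5 log₁₀ d + 5 = 18.04 − 5·1.7825 + 5 = 14.127
ΔM = M_A − M_B = 8.369 − (14.127) = -5.758; smaller M is more luminous → Star A.
L ratio = 10^(0.4 |ΔM|) = 10^2.303 = 201.1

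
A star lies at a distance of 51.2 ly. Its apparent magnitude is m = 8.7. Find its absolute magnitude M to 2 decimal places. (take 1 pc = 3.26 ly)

d = 51.2 ly / 3.26 = 15.71 pc
5 log₁₀(d/10 pc) = 5 log₁₀(15.71) − 5 = 0.980
M = m − 5 log₁₀(d/10) = 8.7 − 0.980 = 7.720

M ≈ 7.72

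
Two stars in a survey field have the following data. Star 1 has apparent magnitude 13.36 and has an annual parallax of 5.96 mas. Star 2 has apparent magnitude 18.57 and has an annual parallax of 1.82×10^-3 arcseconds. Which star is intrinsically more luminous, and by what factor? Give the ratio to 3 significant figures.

Star 1 is more luminous, by a factor of 11.3.

Star 1: p = 5.96 mas = 5.96×10^-3″ → d = 1/p = 167.8 pc
Star 1: M = m − 5 log₁₀ d + 5 = 13.36 − 5·2.2248 + 5 = 7.236
Star 2: d = 1/p = 1/1.82×10^-3″ = 549.5 pc
Star 2: M = m − 5 log₁₀ d + 5 = 18.57 − 5·2.7399 + 5 = 9.870
ΔM = M_1 − M_2 = 7.236 − (9.870) = -2.634; smaller M is more luminous → Star 1.
L ratio = 10^(0.4 |ΔM|) = 10^1.054 = 11.31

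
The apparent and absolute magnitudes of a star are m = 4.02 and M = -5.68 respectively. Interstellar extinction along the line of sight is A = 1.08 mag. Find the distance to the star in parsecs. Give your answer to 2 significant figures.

d ≈ 530 pc

m − M = 5 log₁₀(d/10 pc) + A  ⇒  4.02 − (-5.68) − 1.08 = 5 log₁₀(d/10)
8.620 = 5 log₁₀(d/10)
log₁₀ d = (m − M − A)/5 + 1 = 2.7240
d = 10^2.7240 = 529.7 pc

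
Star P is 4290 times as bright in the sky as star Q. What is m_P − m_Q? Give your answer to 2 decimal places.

m_P − m_Q ≈ -9.08

Pogson: Δm = −2.5 log₁₀(ratio) = −2.5 log₁₀(4290) = −2.5 × 3.6325 = -9.081
Star P is brighter, so it has the smaller magnitude: the difference is negative.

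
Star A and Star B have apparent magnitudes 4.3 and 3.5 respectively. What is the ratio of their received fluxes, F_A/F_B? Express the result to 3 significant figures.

F_A/F_B ≈ 0.479

Magnitude difference = 0.8
Flux ratio = 10^(−0.4 Δm) = 10^(−0.4 × 0.8) = 10^-0.320 = 0.4786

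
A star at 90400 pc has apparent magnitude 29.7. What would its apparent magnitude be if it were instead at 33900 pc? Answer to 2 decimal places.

m ≈ 27.57

Flux ∝ 1/d², so Δm = 5 log₁₀(d₂/d₁) = 5 log₁₀(33900/90400) = -2.130
m₂ = m₁ + Δm = 29.7 + (-2.130) = 27.570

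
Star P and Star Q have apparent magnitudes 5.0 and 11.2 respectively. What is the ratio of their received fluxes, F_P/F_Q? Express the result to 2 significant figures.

F_P/F_Q ≈ 300

Magnitude difference = -6.2
Flux ratio = 10^(−0.4 Δm) = 10^(−0.4 × -6.2) = 10^2.480 = 302.0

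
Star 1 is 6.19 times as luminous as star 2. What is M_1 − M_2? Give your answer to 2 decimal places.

M_1 − M_2 ≈ -1.98

Pogson: ΔM = −2.5 log₁₀(ratio) = −2.5 log₁₀(6.19) = −2.5 × 0.7917 = -1.979
Star 1 is brighter, so it has the smaller magnitude: the difference is negative.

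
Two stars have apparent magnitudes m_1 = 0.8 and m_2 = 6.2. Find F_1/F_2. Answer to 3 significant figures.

F_1/F_2 ≈ 145

Δm = 0.8 − (6.2) = -5.4
Flux ratio = 10^(−0.4 Δm) = 10^(−0.4 × -5.4) = 10^2.160 = 144.5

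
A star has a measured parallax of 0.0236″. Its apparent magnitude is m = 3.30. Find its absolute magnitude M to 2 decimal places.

M ≈ 0.16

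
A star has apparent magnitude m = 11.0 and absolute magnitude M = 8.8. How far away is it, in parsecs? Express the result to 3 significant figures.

d ≈ 27.5 pc

Distance modulus: m − M = 11.0 − (8.8) = 2.200
m − M = 5 log₁₀ d − 5
log₁₀ d = (m − M)/5 + 1 = 1.4400
d = 10^1.4400 = 27.54 pc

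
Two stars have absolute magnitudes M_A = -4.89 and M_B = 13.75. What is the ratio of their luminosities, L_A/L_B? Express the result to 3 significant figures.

L_A/L_B ≈ 2.86×10^7

ΔM = M_A − M_B = -18.64
L_A/L_B = 10^(−0.4 ΔM) = 10^7.456 = 2.858×10^7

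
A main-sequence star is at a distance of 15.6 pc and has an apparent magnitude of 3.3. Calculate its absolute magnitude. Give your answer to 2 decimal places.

M ≈ 2.33

5 log₁₀(d/10 pc) = 5 log₁₀(15.60) − 5 = 0.966
M = m − 5 log₁₀(d/10) = 3.3 − 0.966 = 2.334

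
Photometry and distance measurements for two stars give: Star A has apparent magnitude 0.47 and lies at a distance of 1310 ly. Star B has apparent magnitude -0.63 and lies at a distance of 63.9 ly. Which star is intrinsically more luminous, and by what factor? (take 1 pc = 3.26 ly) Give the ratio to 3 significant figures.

Star A: d = 1310 ly / 3.26 = 401.8 pc
Star A: M = m − 5 log₁₀ d + 5 = 0.47 − 5·2.6041 + 5 = -7.550
Star B: d = 63.9 ly / 3.26 = 19.60 pc
Star B: M = m − 5 log₁₀ d + 5 = -0.63 − 5·1.2923 + 5 = -2.091
ΔM = M_A − M_B = -7.550 − (-2.091) = -5.459; smaller M is more luminous → Star A.
L ratio = 10^(0.4 |ΔM|) = 10^2.184 = 152.6

Star A is more luminous, by a factor of 153.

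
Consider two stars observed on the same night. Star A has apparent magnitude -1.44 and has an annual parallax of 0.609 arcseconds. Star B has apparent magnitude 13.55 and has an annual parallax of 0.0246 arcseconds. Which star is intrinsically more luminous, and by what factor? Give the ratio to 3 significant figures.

Star A: d = 1/p = 1/0.609″ = 1.642 pc
Star A: M = m − 5 log₁₀ d + 5 = -1.44 − 5·0.2154 + 5 = 2.483
Star B: d = 1/p = 1/0.0246″ = 40.65 pc
Star B: M = m − 5 log₁₀ d + 5 = 13.55 − 5·1.6091 + 5 = 10.505
ΔM = M_A − M_B = 2.483 − (10.505) = -8.022; smaller M is more luminous → Star A.
L ratio = 10^(0.4 |ΔM|) = 10^3.209 = 1617

Star A is more luminous, by a factor of 1620.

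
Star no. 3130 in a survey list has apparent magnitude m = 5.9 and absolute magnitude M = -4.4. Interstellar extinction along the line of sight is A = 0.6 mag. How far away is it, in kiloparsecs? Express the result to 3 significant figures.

d ≈ 0.871 kpc

m − M = 5 log₁₀(d/10 pc) + A  ⇒  5.9 − (-4.4) − 0.6 = 5 log₁₀(d/10)
9.700 = 5 log₁₀(d/10)
log₁₀ d = (m − M − A)/5 + 1 = 2.9400
d = 10^2.9400 = 871.0 pc
= 0.8710 kpc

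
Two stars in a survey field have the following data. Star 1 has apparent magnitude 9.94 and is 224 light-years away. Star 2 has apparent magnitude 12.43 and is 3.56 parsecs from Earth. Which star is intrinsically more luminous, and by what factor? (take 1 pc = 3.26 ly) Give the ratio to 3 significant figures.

Star 1 is more luminous, by a factor of 3690.

Star 1: d = 224 ly / 3.26 = 68.71 pc
Star 1: M = m − 5 log₁₀ d + 5 = 9.94 − 5·1.8370 + 5 = 5.755
Star 2: M = m − 5 log₁₀ d + 5 = 12.43 − 5·0.5514 + 5 = 14.673
ΔM = M_1 − M_2 = 5.755 − (14.673) = -8.918; smaller M is more luminous → Star 1.
L ratio = 10^(0.4 |ΔM|) = 10^3.567 = 3691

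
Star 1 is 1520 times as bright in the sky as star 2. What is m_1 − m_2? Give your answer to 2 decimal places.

m_1 − m_2 ≈ -7.95

Pogson: Δm = −2.5 log₁₀(ratio) = −2.5 log₁₀(1520) = −2.5 × 3.1818 = -7.955
Star 1 is brighter, so it has the smaller magnitude: the difference is negative.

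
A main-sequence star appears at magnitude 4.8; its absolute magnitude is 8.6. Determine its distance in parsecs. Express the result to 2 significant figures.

Distance modulus: m − M = 4.8 − (8.6) = -3.800
m − M = 5 log₁₀ d − 5
log₁₀ d = (m − M)/5 + 1 = 0.2400
d = 10^0.2400 = 1.738 pc

d ≈ 1.7 pc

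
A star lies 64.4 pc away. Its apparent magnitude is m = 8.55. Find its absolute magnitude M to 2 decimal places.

M ≈ 4.51

5 log₁₀(d/10 pc) = 5 log₁₀(64.40) − 5 = 4.044
M = m − 5 log₁₀(d/10) = 8.55 − 4.044 = 4.506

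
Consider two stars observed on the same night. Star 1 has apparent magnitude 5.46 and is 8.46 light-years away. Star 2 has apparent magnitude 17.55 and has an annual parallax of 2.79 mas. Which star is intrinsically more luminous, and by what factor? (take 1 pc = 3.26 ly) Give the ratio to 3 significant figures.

Star 1: d = 8.46 ly / 3.26 = 2.595 pc
Star 1: M = m − 5 log₁₀ d + 5 = 5.46 − 5·0.4142 + 5 = 8.389
Star 2: p = 2.79 mas = 2.79×10^-3″ → d = 1/p = 358.4 pc
Star 2: M = m − 5 log₁₀ d + 5 = 17.55 − 5·2.5544 + 5 = 9.778
ΔM = M_1 − M_2 = 8.389 − (9.778) = -1.389; smaller M is more luminous → Star 1.
L ratio = 10^(0.4 |ΔM|) = 10^0.556 = 3.593

Star 1 is more luminous, by a factor of 3.59.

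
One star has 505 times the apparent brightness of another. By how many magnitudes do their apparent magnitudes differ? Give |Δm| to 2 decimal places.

|Δm| ≈ 6.76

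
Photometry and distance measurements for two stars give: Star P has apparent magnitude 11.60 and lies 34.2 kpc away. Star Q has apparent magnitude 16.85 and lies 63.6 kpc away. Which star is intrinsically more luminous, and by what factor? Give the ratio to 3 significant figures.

Star P: d = 34.2 kpc = 34200 pc
Star P: M = m − 5 log₁₀ d + 5 = 11.60 − 5·4.5340 + 5 = -6.070
Star Q: d = 63.6 kpc = 63600 pc
Star Q: M = m − 5 log₁₀ d + 5 = 16.85 − 5·4.8035 + 5 = -2.167
ΔM = M_P − M_Q = -6.070 − (-2.167) = -3.903; smaller M is more luminous → Star P.
L ratio = 10^(0.4 |ΔM|) = 10^1.561 = 36.40

Star P is more luminous, by a factor of 36.4.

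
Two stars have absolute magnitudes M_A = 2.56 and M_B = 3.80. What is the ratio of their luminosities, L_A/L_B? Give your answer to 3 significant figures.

ΔM = M_A − M_B = -1.24
L_A/L_B = 10^(−0.4 ΔM) = 10^0.496 = 3.133

L_A/L_B ≈ 3.13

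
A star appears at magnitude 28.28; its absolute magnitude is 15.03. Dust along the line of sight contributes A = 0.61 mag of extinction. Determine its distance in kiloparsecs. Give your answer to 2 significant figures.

m − M = 5 log₁₀(d/10 pc) + A  ⇒  28.28 − (15.03) − 0.61 = 5 log₁₀(d/10)
12.640 = 5 log₁₀(d/10)
log₁₀ d = (m − M − A)/5 + 1 = 3.5280
d = 10^3.5280 = 3373 pc
= 3.373 kpc

d ≈ 3.4 kpc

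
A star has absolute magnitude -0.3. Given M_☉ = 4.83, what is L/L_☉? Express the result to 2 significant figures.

L/L_☉ ≈ 110

M − M_☉ = -0.3 − 4.83 = -5.130
L/L_☉ = 10^(−0.4 (M − M_☉)) = 10^2.052 = 112.7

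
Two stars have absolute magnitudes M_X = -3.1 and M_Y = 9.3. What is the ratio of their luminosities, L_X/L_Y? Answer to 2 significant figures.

L_X/L_Y ≈ 91000

ΔM = M_X − M_Y = -12.4
L_X/L_Y = 10^(−0.4 ΔM) = 10^4.960 = 91200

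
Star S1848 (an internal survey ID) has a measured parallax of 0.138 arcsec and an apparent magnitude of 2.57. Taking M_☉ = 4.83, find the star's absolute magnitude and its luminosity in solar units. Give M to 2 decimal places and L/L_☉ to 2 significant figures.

M ≈ 3.27; L/L_☉ ≈ 4.2

d = 1/p = 1/0.138″ = 7.246 pc
M = m − 5 log₁₀ d + 5 = 2.57 − 5·0.8601 + 5 = 3.269
M − M_☉ = 3.269 − 4.83 = -1.561
L/L_☉ = 10^(−0.4 × -1.561) = 4.210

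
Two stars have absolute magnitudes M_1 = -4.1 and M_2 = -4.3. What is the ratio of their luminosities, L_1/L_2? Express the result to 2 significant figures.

L_1/L_2 ≈ 0.83

ΔM = M_1 − M_2 = 0.2
L_1/L_2 = 10^(−0.4 ΔM) = 10^-0.080 = 0.8318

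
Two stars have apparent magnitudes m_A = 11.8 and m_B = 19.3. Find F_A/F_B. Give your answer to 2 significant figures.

F_A/F_B ≈ 1000

Magnitude difference = -7.5
Flux ratio = 10^(−0.4 Δm) = 10^(−0.4 × -7.5) = 10^3.000 = 1000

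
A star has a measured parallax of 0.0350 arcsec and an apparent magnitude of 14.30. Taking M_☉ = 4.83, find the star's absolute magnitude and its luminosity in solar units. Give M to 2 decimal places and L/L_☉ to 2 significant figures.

d = 1/p = 1/0.0350″ = 28.57 pc
M = m − 5 log₁₀ d + 5 = 14.30 − 5·1.4559 + 5 = 12.020
M − M_☉ = 12.020 − 4.83 = 7.190
L/L_☉ = 10^(−0.4 × 7.190) = 1.330×10^-3

M ≈ 12.02; L/L_☉ ≈ 1.3×10^-3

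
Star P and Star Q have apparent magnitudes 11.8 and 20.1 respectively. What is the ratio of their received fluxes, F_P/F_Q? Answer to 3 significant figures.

F_P/F_Q ≈ 2090

Δm = 11.8 − (20.1) = -8.3
Flux ratio = 10^(−0.4 Δm) = 10^(−0.4 × -8.3) = 10^3.320 = 2089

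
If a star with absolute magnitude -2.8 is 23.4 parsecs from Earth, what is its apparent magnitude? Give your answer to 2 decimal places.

m = M + 5 log₁₀ d − 5 = -2.8 + 5·1.3692 − 5 = -0.954

m ≈ -0.95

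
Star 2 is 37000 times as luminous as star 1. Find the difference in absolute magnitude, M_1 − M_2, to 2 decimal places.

Pogson: ΔM = −2.5 log₁₀(ratio) = −2.5 log₁₀(37000) = −2.5 × 4.5682 = -11.421
Star 2 is brighter so has the smaller magnitude: M_1 − M_2 is positive.

M_1 − M_2 ≈ 11.42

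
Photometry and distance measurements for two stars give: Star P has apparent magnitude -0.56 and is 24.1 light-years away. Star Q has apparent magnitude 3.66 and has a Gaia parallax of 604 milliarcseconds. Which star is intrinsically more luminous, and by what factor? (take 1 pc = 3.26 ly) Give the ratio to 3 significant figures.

Star P is more luminous, by a factor of 972.

Star P: d = 24.1 ly / 3.26 = 7.393 pc
Star P: M = m − 5 log₁₀ d + 5 = -0.56 − 5·0.8688 + 5 = 0.096
Star Q: p = 604 mas = 0.604″ → d = 1/p = 1.656 pc
Star Q: M = m − 5 log₁₀ d + 5 = 3.66 − 5·0.2190 + 5 = 7.565
ΔM = M_P − M_Q = 0.096 − (7.565) = -7.469; smaller M is more luminous → Star P.
L ratio = 10^(0.4 |ΔM|) = 10^2.988 = 972.0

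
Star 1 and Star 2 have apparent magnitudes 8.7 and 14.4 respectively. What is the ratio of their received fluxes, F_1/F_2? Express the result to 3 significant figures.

F_1/F_2 ≈ 191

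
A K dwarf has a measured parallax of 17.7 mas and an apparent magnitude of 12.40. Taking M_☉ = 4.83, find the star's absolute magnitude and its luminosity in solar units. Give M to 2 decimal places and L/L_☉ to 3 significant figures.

M ≈ 8.64; L/L_☉ ≈ 0.0299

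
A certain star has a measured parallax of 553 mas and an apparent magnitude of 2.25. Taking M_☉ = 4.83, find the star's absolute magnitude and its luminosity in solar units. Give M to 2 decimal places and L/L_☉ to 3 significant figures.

d = 1/p = 1000/553 mas = 1.808 pc
M = m − 5 log₁₀ d + 5 = 2.25 − 5·0.2573 + 5 = 5.964
M − M_☉ = 5.964 − 4.83 = 1.134
L/L_☉ = 10^(−0.4 × 1.134) = 0.3520

M ≈ 5.96; L/L_☉ ≈ 0.352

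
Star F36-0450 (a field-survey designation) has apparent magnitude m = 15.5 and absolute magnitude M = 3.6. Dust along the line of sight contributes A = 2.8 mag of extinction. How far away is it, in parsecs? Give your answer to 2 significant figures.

m − M = 5 log₁₀(d/10 pc) + A  ⇒  15.5 − (3.6) − 2.8 = 5 log₁₀(d/10)
9.100 = 5 log₁₀(d/10)
log₁₀ d = (m − M − A)/5 + 1 = 2.8200
d = 10^2.8200 = 660.7 pc

d ≈ 660 pc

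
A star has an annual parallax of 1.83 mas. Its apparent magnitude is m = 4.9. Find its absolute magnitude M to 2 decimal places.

M ≈ -3.79

p = 1.83 mas = 1.83×10^-3″ → d = 1/p = 546.4 pc
5 log₁₀(d/10 pc) = 5 log₁₀(546.4) − 5 = 8.688
M = m − 5 log₁₀(d/10) = 4.9 − 8.688 = -3.788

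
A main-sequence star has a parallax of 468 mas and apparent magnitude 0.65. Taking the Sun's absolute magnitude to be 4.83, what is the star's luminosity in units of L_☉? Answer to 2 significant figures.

d = 1/p = 1000/468 mas = 2.137 pc
M = m − 5 log₁₀ d + 5 = 0.65 − 5·0.3298 + 5 = 4.001
M − M_☉ = 4.001 − 4.83 = -0.829
L/L_☉ = 10^(−0.4 × -0.829) = 2.145

L/L_☉ ≈ 2.1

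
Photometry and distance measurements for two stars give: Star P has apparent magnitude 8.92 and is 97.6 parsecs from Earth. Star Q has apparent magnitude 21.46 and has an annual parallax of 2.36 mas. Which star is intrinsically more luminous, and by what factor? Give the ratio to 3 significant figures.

Star P is more luminous, by a factor of 5500.

Star P: M = m − 5 log₁₀ d + 5 = 8.92 − 5·1.9894 + 5 = 3.973
Star Q: p = 2.36 mas = 2.36×10^-3″ → d = 1/p = 423.7 pc
Star Q: M = m − 5 log₁₀ d + 5 = 21.46 − 5·2.6271 + 5 = 13.325
ΔM = M_P − M_Q = 3.973 − (13.325) = -9.352; smaller M is more luminous → Star P.
L ratio = 10^(0.4 |ΔM|) = 10^3.741 = 5505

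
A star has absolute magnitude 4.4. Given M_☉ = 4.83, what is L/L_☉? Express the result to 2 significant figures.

L/L_☉ ≈ 1.5

M − M_☉ = 4.4 − 4.83 = -0.430
L/L_☉ = 10^(−0.4 (M − M_☉)) = 10^0.172 = 1.486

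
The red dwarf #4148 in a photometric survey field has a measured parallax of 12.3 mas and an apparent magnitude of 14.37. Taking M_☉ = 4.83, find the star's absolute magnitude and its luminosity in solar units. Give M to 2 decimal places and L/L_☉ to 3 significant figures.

M ≈ 9.82; L/L_☉ ≈ 0.0101

d = 1/p = 1000/12.3 mas = 81.30 pc
M = m − 5 log₁₀ d + 5 = 14.37 − 5·1.9101 + 5 = 9.820
M − M_☉ = 9.820 − 4.83 = 4.990
L/L_☉ = 10^(−0.4 × 4.990) = 0.01010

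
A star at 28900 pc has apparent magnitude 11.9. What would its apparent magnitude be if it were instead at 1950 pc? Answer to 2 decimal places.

m ≈ 6.05

Flux ∝ 1/d², so Δm = 5 log₁₀(d₂/d₁) = 5 log₁₀(1950/28900) = -5.854
m₂ = m₁ + Δm = 11.9 + (-5.854) = 6.046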